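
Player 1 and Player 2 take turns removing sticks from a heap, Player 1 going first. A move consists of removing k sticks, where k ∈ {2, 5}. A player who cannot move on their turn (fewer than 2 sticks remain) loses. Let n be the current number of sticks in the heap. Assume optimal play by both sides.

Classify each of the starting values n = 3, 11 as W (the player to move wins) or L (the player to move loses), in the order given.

Positions with no move are L. A position that does have a move is losing for the player to move precisely when every available move leads to a winning position for the opponent. Fill in the labels:
n=0: no move → L
n=1: no move → L
n=2: →0(L), so W
n=3: →1(L), so W
n=4: →2(W) only, which is W, so L
n=5: →0(L), so W
n=6: →4(L), so W
n=7: →5(W), 2(W) — all W, so L
n=8: →6(W), 3(W) — all W, so L
n=9: →7(L), so W
n=10: →8(L), so W
n=11: →9(W), 6(W) — all W, so L

3: W, 11: L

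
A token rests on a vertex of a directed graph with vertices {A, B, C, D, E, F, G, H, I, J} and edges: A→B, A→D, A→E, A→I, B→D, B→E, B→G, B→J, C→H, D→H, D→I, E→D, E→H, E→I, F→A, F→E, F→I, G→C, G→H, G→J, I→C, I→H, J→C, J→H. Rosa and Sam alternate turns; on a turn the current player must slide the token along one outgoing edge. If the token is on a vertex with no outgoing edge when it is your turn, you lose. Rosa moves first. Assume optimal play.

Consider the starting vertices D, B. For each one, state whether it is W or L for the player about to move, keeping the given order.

D: W, B: L

Positions with no move are L. A position that does have a move is losing for the player to move precisely when every available move leads to a winning position for the opponent. Fill in the labels:
Every edge goes from a vertex to one that appears earlier in the order H, C, J, I, D, E, G, B, A, F, so processing vertices in that order labels each vertex after all of its successors.
H: no outgoing edge → L
C: can move to H, which is L ⇒ W
J: can move to H, which is L ⇒ W
I: can move to H, which is L ⇒ W
D: can move to H, which is L ⇒ W
E: can move to H, which is L ⇒ W
G: can move to H, which is L ⇒ W
B: moves to G(W), E(W), D(W), J(W); every one is W ⇒ L
A: can move to B, which is L ⇒ W
F: moves to A(W), E(W), I(W); every one is W ⇒ L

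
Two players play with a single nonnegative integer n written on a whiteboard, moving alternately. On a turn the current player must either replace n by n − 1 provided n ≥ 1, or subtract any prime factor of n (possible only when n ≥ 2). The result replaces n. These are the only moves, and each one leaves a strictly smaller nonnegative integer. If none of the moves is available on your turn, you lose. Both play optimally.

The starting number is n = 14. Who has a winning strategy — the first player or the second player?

The first player wins.

Work bottom-up. With no move the player to move loses. Otherwise the position is W if at least one move leads to an L position for the opponent, and L if every move leads to a W.
n=0: no move → L
n=1: →0(L), so W
n=2: →0(L), so W
n=3: →0(L), so W
n=4: →2(W), 3(W) — all W, so L
n=5: →0(L), so W
n=6: →4(L), so W
n=7: →0(L), so W
n=8: →6(W), 7(W) — all W, so L
n=9: →8(L), so W
n=10: →8(L), so W
n=11: →0(L), so W
n=12: →9(W), 10(W), 11(W) — all W, so L
n=13: →0(L), so W
n=14: →12(L), so W
From 14 the player to move can move to 12, reaching an L position.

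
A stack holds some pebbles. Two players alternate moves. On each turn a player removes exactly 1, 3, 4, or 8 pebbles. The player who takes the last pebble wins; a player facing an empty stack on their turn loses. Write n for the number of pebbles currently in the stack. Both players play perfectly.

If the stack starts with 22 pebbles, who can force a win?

The first player wins.

Work bottom-up. With no move the player to move loses. Otherwise the position is W if at least one move leads to an L position for the opponent, and L if every move leads to a W.
n=0: no move → L
n=1: can move to 0, which is L ⇒ W
n=2: the only move is to 1(W), a W ⇒ L
n=3: can move to 2, which is L ⇒ W
n=4: can move to 0, which is L ⇒ W
n=5: can move to 2, which is L ⇒ W
n=6: can move to 2, which is L ⇒ W
n=7: moves to 6(W), 4(W), 3(W); every one is W ⇒ L
n=8: can move to 7, which is L ⇒ W
n=9: moves to 8(W), 6(W), 5(W), 1(W); every one is W ⇒ L
n=10: can move to 9, which is L ⇒ W
n=11: can move to 7, which is L ⇒ W
n=12: can move to 9, which is L ⇒ W
n=13: can move to 9, which is L ⇒ W
n=14: moves to 13(W), 11(W), 10(W), 6(W); every one is W ⇒ L
n=15: can move to 14, which is L ⇒ W
n=16: moves to 15(W), 13(W), 12(W), 8(W); every one is W ⇒ L
n=17: can move to 16, which is L ⇒ W
n=18: can move to 14, which is L ⇒ W
n=19: can move to 16, which is L ⇒ W
n=20: can move to 16, which is L ⇒ W
n=21: moves to 20(W), 18(W), 17(W), 13(W); every one is W ⇒ L
n=22: can move to 21, which is L ⇒ W
The starting position 22 is W: the player to move should remove 1, leaving 21, handing over an L position.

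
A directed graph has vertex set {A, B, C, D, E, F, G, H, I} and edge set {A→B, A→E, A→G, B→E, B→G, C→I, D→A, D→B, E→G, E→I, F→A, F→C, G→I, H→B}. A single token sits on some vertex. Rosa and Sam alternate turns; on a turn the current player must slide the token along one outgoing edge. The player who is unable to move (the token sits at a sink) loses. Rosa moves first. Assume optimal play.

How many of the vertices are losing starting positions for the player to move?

3

Use the standard recursion: the mover loses at a terminal position; elsewhere, the mover wins exactly when some move hands the opponent an L position.
Every edge goes from a vertex to one that appears earlier in the order I, G, E, B, C, A, D, F, H, so processing vertices in that order labels each vertex after all of its successors.
I: no outgoing edge → L
G: can move to I, which is L ⇒ W
E: can move to I, which is L ⇒ W
B: moves to E(W), G(W); every one is W ⇒ L
C: can move to I, which is L ⇒ W
A: can move to B, which is L ⇒ W
D: can move to B, which is L ⇒ W
F: moves to A(W), C(W); every one is W ⇒ L
H: can move to B, which is L ⇒ W
The L vertices are B, F, I; that is 3 in all.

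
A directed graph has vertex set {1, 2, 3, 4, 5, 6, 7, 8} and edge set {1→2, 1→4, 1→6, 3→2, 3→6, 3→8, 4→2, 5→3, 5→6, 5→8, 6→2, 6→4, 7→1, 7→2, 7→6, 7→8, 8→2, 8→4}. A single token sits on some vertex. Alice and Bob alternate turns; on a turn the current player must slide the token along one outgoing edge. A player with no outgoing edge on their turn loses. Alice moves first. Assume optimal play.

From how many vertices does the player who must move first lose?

Compute win/loss labels from the base case upward. A position with no move is L. Any other position is W if it can reach an L in one move, else L.
Every edge goes from a vertex to one that appears earlier in the order 2, 4, 6, 1, 8, 3, 7, 5, so processing vertices in that order labels each vertex after all of its successors.
2: no outgoing edge → L
4: →2(L), so W
6: →2(L), so W
1: →2(L), so W
8: →2(L), so W
3: →2(L), so W
7: →2(L), so W
5: →3(W), 8(W), 6(W) — all W, so L
The L vertices are 2, 5; that is 2 in all.

2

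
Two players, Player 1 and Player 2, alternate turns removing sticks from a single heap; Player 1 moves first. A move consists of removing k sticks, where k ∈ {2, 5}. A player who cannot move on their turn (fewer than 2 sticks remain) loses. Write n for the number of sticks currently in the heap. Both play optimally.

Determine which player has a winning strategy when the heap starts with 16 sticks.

Player 1 wins.

Compute win/loss labels from the base case upward. A position with no move is L. Any other position is W if it can reach an L in one move, else L.
n=0: no move → L
n=1: no move → L
n=2: reaches L-position 0 → W
n=3: reaches L-position 1 → W
n=4: only reaches 2(W), which is W → L
n=5: reaches L-position 0 → W
n=6: reaches L-position 4 → W
n=7: only reaches 5(W), 2(W), all W → L
n=8: only reaches 6(W), 3(W), all W → L
n=9: reaches L-position 7 → W
n=10: reaches L-position 8 → W
n=11: only reaches 9(W), 6(W), all W → L
n=12: reaches L-position 7 → W
n=13: reaches L-position 11 → W
n=14: only reaches 12(W), 9(W), all W → L
n=15: only reaches 13(W), 10(W), all W → L
n=16: reaches L-position 14 → W
The starting position 16 is W: Player 1 should remove 2, leaving 14, handing over an L position.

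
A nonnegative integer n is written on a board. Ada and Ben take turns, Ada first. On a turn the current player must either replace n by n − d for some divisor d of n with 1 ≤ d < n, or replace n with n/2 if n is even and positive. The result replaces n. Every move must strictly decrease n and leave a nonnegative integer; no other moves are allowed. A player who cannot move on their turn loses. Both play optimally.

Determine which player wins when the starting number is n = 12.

Ada wins.

Work bottom-up. With no move the player to move loses. Otherwise the position is W if at least one move leads to an L position for the opponent, and L if every move leads to a W.
n=0: no move → L
n=1: no move → L
n=2: →1(L), so W
n=3: →2(W) only, which is W, so L
n=4: →3(L), so W
n=5: →4(W) only, which is W, so L
n=6: →3(L), so W
n=7: →6(W) only, which is W, so L
n=8: →7(L), so W
n=9: →6(W), 8(W) — all W, so L
n=10: →5(L), so W
n=11: →10(W) only, which is W, so L
n=12: →9(L), so W
The starting position 12 is W: Ada should move to 9, handing over an L position.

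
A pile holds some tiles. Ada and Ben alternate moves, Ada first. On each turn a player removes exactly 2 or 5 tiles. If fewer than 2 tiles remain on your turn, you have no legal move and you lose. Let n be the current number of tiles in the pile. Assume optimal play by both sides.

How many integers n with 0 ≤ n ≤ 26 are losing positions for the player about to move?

12

Build the W/L table. Terminal = L. A non-terminal position is W if it has a move to some L; otherwise it is L.
n=0: no move → L
n=1: no move → L
n=2: W (go to 0, an L position)
n=3: W (go to 1, an L position)
n=4: L (sole option 2(W) is W)
n=5: W (go to 0, an L position)
n=6: W (go to 4, an L position)
n=7: L (options 5(W), 2(W) are all W)
n=8: L (options 6(W), 3(W) are all W)
n=9: W (go to 7, an L position)
n=10: W (go to 8, an L position)
n=11: L (options 9(W), 6(W) are all W)
n=12: W (go to 7, an L position)
n=13: W (go to 11, an L position)
n=14: L (options 12(W), 9(W) are all W)
n=15: L (options 13(W), 10(W) are all W)
n=16: W (go to 14, an L position)
n=17: W (go to 15, an L position)
n=18: L (options 16(W), 13(W) are all W)
n=19: W (go to 14, an L position)
n=20: W (go to 18, an L position)
n=21: L (options 19(W), 16(W) are all W)
n=22: L (options 20(W), 17(W) are all W)
n=23: W (go to 21, an L position)
n=24: W (go to 22, an L position)
n=25: L (options 23(W), 20(W) are all W)
n=26: W (go to 21, an L position)
L entries with 0 ≤ n ≤ 26: n = 0, 1, 4, 7, 8, 11, 14, 15, 18, 21, 22, 25; that makes 12.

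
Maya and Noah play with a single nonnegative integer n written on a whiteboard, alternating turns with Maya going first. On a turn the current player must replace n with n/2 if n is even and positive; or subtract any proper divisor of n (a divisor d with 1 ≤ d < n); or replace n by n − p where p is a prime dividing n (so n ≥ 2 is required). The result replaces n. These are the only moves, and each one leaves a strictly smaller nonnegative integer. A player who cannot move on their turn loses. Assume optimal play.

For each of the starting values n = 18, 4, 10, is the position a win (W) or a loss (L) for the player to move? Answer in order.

Build the W/L table. Terminal = L. A non-terminal position is W if it has a move to some L; otherwise it is L.
n=0: no move → L
n=1: no move → L
n=2: W (go to 0, an L position)
n=3: W (go to 0, an L position)
n=4: L (options 2(W), 3(W) are all W)
n=5: W (go to 0, an L position)
n=6: W (go to 4, an L position)
n=7: W (go to 0, an L position)
n=8: W (go to 4, an L position)
n=9: L (options 6(W), 8(W) are all W)
n=10: W (go to 9, an L position)
n=11: W (go to 0, an L position)
n=12: W (go to 9, an L position)
n=13: W (go to 0, an L position)
n=14: L (options 7(W), 12(W), 13(W) are all W)
n=15: W (go to 14, an L position)
n=16: W (go to 14, an L position)
n=17: W (go to 0, an L position)
n=18: W (go to 9, an L position)

18: W, 4: L, 10: W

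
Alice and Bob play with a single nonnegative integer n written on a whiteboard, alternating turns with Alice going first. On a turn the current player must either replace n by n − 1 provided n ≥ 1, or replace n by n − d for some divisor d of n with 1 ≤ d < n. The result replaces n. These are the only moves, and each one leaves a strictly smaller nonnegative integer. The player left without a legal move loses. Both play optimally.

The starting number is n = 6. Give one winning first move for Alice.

Move to 5.

Label each position W (a win for the player to move) or L (a loss). A position with no legal move is L; any other position is W exactly when some move reaches an L, and L when every move reaches a W.
n=0: no move → L
n=1: →0(L), so W
n=2: →1(W) only, which is W, so L
n=3: →2(L), so W
n=4: →2(L), so W
n=5: →4(W) only, which is W, so L
n=6: →5(L), so W
From 6, the L positions reachable in one move are: 5.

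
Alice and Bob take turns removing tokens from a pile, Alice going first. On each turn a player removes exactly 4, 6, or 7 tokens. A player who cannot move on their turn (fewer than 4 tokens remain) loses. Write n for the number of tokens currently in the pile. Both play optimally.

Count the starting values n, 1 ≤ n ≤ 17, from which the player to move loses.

7

Label each position W (a win for the player to move) or L (a loss). A position with no legal move is L; any other position is W exactly when some move reaches an L, and L when every move reaches a W.
n=0: no move → L
n=1: no move → L
n=2: no move → L
n=3: no move → L
n=4: W (go to 0, an L position)
n=5: W (go to 1, an L position)
n=6: W (go to 2, an L position)
n=7: W (go to 3, an L position)
n=8: W (go to 2, an L position)
n=9: W (go to 3, an L position)
n=10: W (go to 3, an L position)
n=11: L (options 7(W), 5(W), 4(W) are all W)
n=12: L (options 8(W), 6(W), 5(W) are all W)
n=13: L (options 9(W), 7(W), 6(W) are all W)
n=14: L (options 10(W), 8(W), 7(W) are all W)
n=15: W (go to 11, an L position)
n=16: W (go to 12, an L position)
n=17: W (go to 13, an L position)
L entries with 1 ≤ n ≤ 17 (n=0 is outside the asked range and is not counted): n = 1, 2, 3, 11, 12, 13, 14; that makes 7.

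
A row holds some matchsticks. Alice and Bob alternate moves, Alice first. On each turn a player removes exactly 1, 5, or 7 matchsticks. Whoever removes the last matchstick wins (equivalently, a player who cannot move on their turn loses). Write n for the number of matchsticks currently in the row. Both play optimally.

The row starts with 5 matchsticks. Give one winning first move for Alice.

Remove 1, leaving 4.

Compute win/loss labels from the base case upward. A position with no move is L. Any other position is W if it can reach an L in one move, else L.
n=0: no move → L
n=1: →0(L), so W
n=2: →1(W) only, which is W, so L
n=3: →2(L), so W
n=4: →3(W) only, which is W, so L
n=5: →4(L), so W
From 5, the L positions reachable in one move are: 4, 0. Any move reaching one of these is winning.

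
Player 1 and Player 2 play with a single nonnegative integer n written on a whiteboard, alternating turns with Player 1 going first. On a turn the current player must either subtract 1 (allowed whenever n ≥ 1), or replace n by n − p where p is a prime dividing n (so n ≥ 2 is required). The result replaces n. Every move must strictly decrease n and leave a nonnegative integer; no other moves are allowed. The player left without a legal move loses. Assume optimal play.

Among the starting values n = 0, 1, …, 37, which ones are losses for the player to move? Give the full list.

0, 4, 8, 12, 16, 20, 24, 28, 32, 36

Positions with no move are L. A position that does have a move is losing for the player to move precisely when every available move leads to a winning position for the opponent. Fill in the labels:
n=0: no move → L
n=1: →0(L), so W
n=2: →0(L), so W
n=3: →0(L), so W
n=4: →2(W), 3(W) — all W, so L
n=5: →0(L), so W
n=6: →4(L), so W
n=7: →0(L), so W
n=8: →6(W), 7(W) — all W, so L
n=9: →8(L), so W
n=10: →8(L), so W
n=11: →0(L), so W
n=12: →9(W), 10(W), 11(W) — all W, so L
n=13: →0(L), so W
n=14: →12(L), so W
n=15: →12(L), so W
n=16: →14(W), 15(W) — all W, so L
n=17: →0(L), so W
n=18: →16(L), so W
n=19: →0(L), so W
n=20: →15(W), 18(W), 19(W) — all W, so L
n=21: →20(L), so W
n=22: →20(L), so W
n=23: →0(L), so W
n=24: →21(W), 22(W), 23(W) — all W, so L
n=25: →20(L), so W
n=26: →24(L), so W
n=27: →24(L), so W
n=28: →21(W), 26(W), 27(W) — all W, so L
n=29: →0(L), so W
n=30: →28(L), so W
n=31: →0(L), so W
n=32: →30(W), 31(W) — all W, so L
n=33: →32(L), so W
n=34: →32(L), so W
n=35: →28(L), so W
n=36: →33(W), 34(W), 35(W) — all W, so L
n=37: →0(L), so W
Reading off the rows marked L gives the requested list; there are 10 such values of n.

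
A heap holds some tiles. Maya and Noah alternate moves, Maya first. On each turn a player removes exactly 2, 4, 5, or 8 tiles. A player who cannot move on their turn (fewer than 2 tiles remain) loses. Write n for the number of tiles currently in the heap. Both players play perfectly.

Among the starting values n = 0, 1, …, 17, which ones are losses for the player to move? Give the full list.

Work bottom-up. With no move the player to move loses. Otherwise the position is W if at least one move leads to an L position for the opponent, and L if every move leads to a W.
n=0: no move → L
n=1: no move → L
n=2: reaches L-position 0 → W
n=3: reaches L-position 1 → W
n=4: reaches L-position 0 → W
n=5: reaches L-position 1 → W
n=6: reaches L-position 1 → W
n=7: only reaches 5(W), 3(W), 2(W), all W → L
n=8: reaches L-position 0 → W
n=9: reaches L-position 7 → W
n=10: only reaches 8(W), 6(W), 5(W), 2(W), all W → L
n=11: reaches L-position 7 → W
n=12: reaches L-position 10 → W
n=13: only reaches 11(W), 9(W), 8(W), 5(W), all W → L
n=14: reaches L-position 10 → W
n=15: reaches L-position 13 → W
n=16: only reaches 14(W), 12(W), 11(W), 8(W), all W → L
n=17: reaches L-position 13 → W
The losing starting values of n are exactly the entries labelled L in this table (6 of them).

0, 1, 7, 10, 13, 16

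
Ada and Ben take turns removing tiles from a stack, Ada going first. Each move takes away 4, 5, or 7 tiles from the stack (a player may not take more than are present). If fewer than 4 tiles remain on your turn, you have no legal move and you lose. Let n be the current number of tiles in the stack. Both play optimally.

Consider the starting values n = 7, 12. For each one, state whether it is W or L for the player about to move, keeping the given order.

Positions with no move are L. A position that does have a move is losing for the player to move precisely when every available move leads to a winning position for the opponent. Fill in the labels:
n=0: no move → L
n=1: no move → L
n=2: no move → L
n=3: no move → L
n=4: W (go to 0, an L position)
n=5: W (go to 1, an L position)
n=6: W (go to 2, an L position)
n=7: W (go to 3, an L position)
n=8: W (go to 3, an L position)
n=9: W (go to 2, an L position)
n=10: W (go to 3, an L position)
n=11: L (options 7(W), 6(W), 4(W) are all W)
n=12: L (options 8(W), 7(W), 5(W) are all W)

7: W, 12: L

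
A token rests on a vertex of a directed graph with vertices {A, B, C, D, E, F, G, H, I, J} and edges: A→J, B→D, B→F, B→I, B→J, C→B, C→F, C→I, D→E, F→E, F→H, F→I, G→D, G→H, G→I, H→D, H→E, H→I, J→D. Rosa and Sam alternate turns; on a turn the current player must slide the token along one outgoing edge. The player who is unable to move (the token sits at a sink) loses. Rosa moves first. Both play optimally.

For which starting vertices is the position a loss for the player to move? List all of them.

Work bottom-up. With no move the player to move loses. Otherwise the position is W if at least one move leads to an L position for the opponent, and L if every move leads to a W.
Every edge goes from a vertex to one that appears earlier in the order E, I, D, H, G, J, F, B, C, A, so processing vertices in that order labels each vertex after all of its successors.
E: no outgoing edge → L
I: no outgoing edge → L
D: →E(L), so W
H: →I(L), so W
G: →I(L), so W
J: →D(W) only, which is W, so L
F: →I(L), so W
B: →J(L), so W
C: →I(L), so W
A: →J(L), so W
Reading off the rows marked L gives the requested list; there are 3 such vertices.

E, I, J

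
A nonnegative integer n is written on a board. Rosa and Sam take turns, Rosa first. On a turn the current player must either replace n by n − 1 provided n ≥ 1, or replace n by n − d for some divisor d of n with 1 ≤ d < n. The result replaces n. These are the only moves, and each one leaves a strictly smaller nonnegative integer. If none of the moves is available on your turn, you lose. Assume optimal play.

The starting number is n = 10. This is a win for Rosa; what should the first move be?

Move to 5.

Use the standard recursion: the mover loses at a terminal position; elsewhere, the mover wins exactly when some move hands the opponent an L position.
n=0: no move → L
n=1: can move to 0, which is L ⇒ W
n=2: the only move is to 1(W), a W ⇒ L
n=3: can move to 2, which is L ⇒ W
n=4: can move to 2, which is L ⇒ W
n=5: the only move is to 4(W), a W ⇒ L
n=6: can move to 5, which is L ⇒ W
n=7: the only move is to 6(W), a W ⇒ L
n=8: can move to 7, which is L ⇒ W
n=9: moves to 6(W), 8(W); every one is W ⇒ L
n=10: can move to 5, which is L ⇒ W
From 10, the L positions reachable in one move are: 5, 9. Any move reaching one of these is winning.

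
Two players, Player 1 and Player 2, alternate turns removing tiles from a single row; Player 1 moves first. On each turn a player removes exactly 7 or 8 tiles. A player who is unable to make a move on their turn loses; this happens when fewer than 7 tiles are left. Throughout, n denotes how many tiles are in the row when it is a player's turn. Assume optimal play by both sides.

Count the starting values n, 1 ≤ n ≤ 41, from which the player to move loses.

20

Label each position W (a win for the player to move) or L (a loss). A position with no legal move is L; any other position is W exactly when some move reaches an L, and L when every move reaches a W.
n=0: no move → L
n=1: no move → L
n=2: no move → L
n=3: no move → L
n=4: no move → L
n=5: no move → L
n=6: no move → L
n=7: can move to 0, which is L ⇒ W
n=8: can move to 1, which is L ⇒ W
n=9: can move to 2, which is L ⇒ W
n=10: can move to 3, which is L ⇒ W
n=11: can move to 4, which is L ⇒ W
n=12: can move to 5, which is L ⇒ W
n=13: can move to 6, which is L ⇒ W
n=14: can move to 6, which is L ⇒ W
n=15: moves to 8(W), 7(W); every one is W ⇒ L
n=16: moves to 9(W), 8(W); every one is W ⇒ L
n=17: moves to 10(W), 9(W); every one is W ⇒ L
n=18: moves to 11(W), 10(W); every one is W ⇒ L
n=19: moves to 12(W), 11(W); every one is W ⇒ L
n=20: moves to 13(W), 12(W); every one is W ⇒ L
n=21: moves to 14(W), 13(W); every one is W ⇒ L
n=22: can move to 15, which is L ⇒ W
n=23: can move to 16, which is L ⇒ W
n=24: can move to 17, which is L ⇒ W
n=25: can move to 18, which is L ⇒ W
n=26: can move to 19, which is L ⇒ W
n=27: can move to 20, which is L ⇒ W
n=28: can move to 21, which is L ⇒ W
n=29: can move to 21, which is L ⇒ W
n=30: moves to 23(W), 22(W); every one is W ⇒ L
n=31: moves to 24(W), 23(W); every one is W ⇒ L
n=32: moves to 25(W), 24(W); every one is W ⇒ L
n=33: moves to 26(W), 25(W); every one is W ⇒ L
n=34: moves to 27(W), 26(W); every one is W ⇒ L
n=35: moves to 28(W), 27(W); every one is W ⇒ L
n=36: moves to 29(W), 28(W); every one is W ⇒ L
n=37: can move to 30, which is L ⇒ W
n=38: can move to 31, which is L ⇒ W
n=39: can move to 32, which is L ⇒ W
n=40: can move to 33, which is L ⇒ W
n=41: can move to 34, which is L ⇒ W
L entries with 1 ≤ n ≤ 41 (n=0 is outside the asked range and is not counted): n = 1, 2, 3, 4, 5, 6, 15, 16, 17, 18, 19, 20, 21, 30, 31, 32, 33, 34, 35, 36; that makes 20.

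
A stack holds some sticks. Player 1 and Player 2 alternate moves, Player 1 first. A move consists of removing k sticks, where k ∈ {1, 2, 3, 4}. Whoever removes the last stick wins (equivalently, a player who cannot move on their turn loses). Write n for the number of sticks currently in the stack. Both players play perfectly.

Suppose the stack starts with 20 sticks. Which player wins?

Player 2 wins.

Work bottom-up. With no move the player to move loses. Otherwise the position is W if at least one move leads to an L position for the opponent, and L if every move leads to a W.
n=0: no move → L
n=1: →0(L), so W
n=2: →0(L), so W
n=3: →0(L), so W
n=4: →0(L), so W
n=5: →4(W), 3(W), 2(W), 1(W) — all W, so L
n=6: →5(L), so W
n=7: →5(L), so W
n=8: →5(L), so W
n=9: →5(L), so W
n=10: →9(W), 8(W), 7(W), 6(W) — all W, so L
n=11: →10(L), so W
n=12: →10(L), so W
n=13: →10(L), so W
n=14: →10(L), so W
n=15: →14(W), 13(W), 12(W), 11(W) — all W, so L
n=16: →15(L), so W
n=17: →15(L), so W
n=18: →15(L), so W
n=19: →15(L), so W
n=20: →19(W), 18(W), 17(W), 16(W) — all W, so L
Every move from 20 reaches a W position, so the mover loses.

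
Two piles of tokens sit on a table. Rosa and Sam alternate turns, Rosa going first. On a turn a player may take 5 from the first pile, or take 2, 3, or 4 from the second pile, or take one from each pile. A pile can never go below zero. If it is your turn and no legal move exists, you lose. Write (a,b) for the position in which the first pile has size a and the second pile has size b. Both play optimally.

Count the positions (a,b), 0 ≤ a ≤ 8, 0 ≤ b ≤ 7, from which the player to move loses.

Work bottom-up. With no move the player to move loses. Otherwise the position is W if at least one move leads to an L position for the opponent, and L if every move leads to a W.
Every move lowers a or b (never raises either), so fill the grid row by row in increasing a, and left to right within a row: each cell's successors are then already labelled.
      b=0  b=1  b=2  b=3  b=4  b=5  b=6  b=7
a=0:    L    L    W    W    W    W    L    L
a=1:    L    W    W    W    W    L    L    W
a=2:    L    W    W    W    W    L    W    W
a=3:    L    W    W    W    W    L    W    W
a=4:    L    W    W    W    W    L    W    W
a=5:    W    W    L    L    W    W    W    W
a=6:    W    L    L    W    W    W    W    L
a=7:    W    L    W    W    W    W    L    L
a=8:    W    L    W    W    W    W    L    W
Cells with no legal move (terminal, hence L): (0,0), (0,1), (1,0), (2,0), (3,0), (4,0).
The remaining L cells, each justified by listing all of its moves:
(0,6): L (options (0,4)(W), (0,3)(W), (0,2)(W) are all W)
(0,7): L (options (0,5)(W), (0,4)(W), (0,3)(W) are all W)
(1,5): L (options (1,3)(W), (1,2)(W), (1,1)(W), (0,4)(W) are all W)
(1,6): L (options (1,4)(W), (1,3)(W), (1,2)(W), (0,5)(W) are all W)
(2,5): L (options (2,3)(W), (2,2)(W), (2,1)(W), (1,4)(W) are all W)
(3,5): L (options (3,3)(W), (3,2)(W), (3,1)(W), (2,4)(W) are all W)
(4,5): L (options (4,3)(W), (4,2)(W), (4,1)(W), (3,4)(W) are all W)
(5,2): L (options (0,2)(W), (5,0)(W), (4,1)(W) are all W)
(5,3): L (options (0,3)(W), (5,1)(W), (5,0)(W), (4,2)(W) are all W)
(6,1): L (options (1,1)(W), (5,0)(W) are all W)
(6,2): L (options (1,2)(W), (6,0)(W), (5,1)(W) are all W)
(6,7): L (options (1,7)(W), (6,5)(W), (6,4)(W), (6,3)(W), (5,6)(W) are all W)
(7,1): L (options (2,1)(W), (6,0)(W) are all W)
(7,6): L (options (2,6)(W), (7,4)(W), (7,3)(W), (7,2)(W), (6,5)(W) are all W)
(7,7): L (options (2,7)(W), (7,5)(W), (7,4)(W), (7,3)(W), (6,6)(W) are all W)
(8,1): L (options (3,1)(W), (7,0)(W) are all W)
(8,6): L (options (3,6)(W), (8,4)(W), (8,3)(W), (8,2)(W), (7,5)(W) are all W)
Every other cell has at least one move into one of the L cells above, so it is W.
L cells per row: a=0: 4, a=1: 3, a=2: 2, a=3: 2, a=4: 2, a=5: 2, a=6: 3, a=7: 3, a=8: 2; total 23.

23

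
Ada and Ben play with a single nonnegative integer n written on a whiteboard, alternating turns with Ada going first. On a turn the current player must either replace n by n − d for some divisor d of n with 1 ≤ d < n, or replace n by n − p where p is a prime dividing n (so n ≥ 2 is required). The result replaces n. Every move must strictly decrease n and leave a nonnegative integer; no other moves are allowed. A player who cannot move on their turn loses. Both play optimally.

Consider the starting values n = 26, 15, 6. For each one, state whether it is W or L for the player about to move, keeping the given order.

Classify positions by backward induction: terminal positions (no move available) are L. From any other position, the mover wins iff some move reaches an L.
n=0: no move → L
n=1: no move → L
n=2: can move to 0, which is L ⇒ W
n=3: can move to 0, which is L ⇒ W
n=4: moves to 2(W), 3(W); every one is W ⇒ L
n=5: can move to 0, which is L ⇒ W
n=6: can move to 4, which is L ⇒ W
n=7: can move to 0, which is L ⇒ W
n=8: can move to 4, which is L ⇒ W
n=9: moves to 6(W), 8(W); every one is W ⇒ L
n=10: can move to 9, which is L ⇒ W
n=11: can move to 0, which is L ⇒ W
n=12: can move to 9, which is L ⇒ W
n=13: can move to 0, which is L ⇒ W
n=14: moves to 7(W), 12(W), 13(W); every one is W ⇒ L
n=15: can move to 14, which is L ⇒ W
n=16: can move to 14, which is L ⇒ W
n=17: can move to 0, which is L ⇒ W
n=18: can move to 9, which is L ⇒ W
n=19: can move to 0, which is L ⇒ W
n=20: moves to 10(W), 15(W), 16(W), 18(W), 19(W); every one is W ⇒ L
n=21: can move to 14, which is L ⇒ W
n=22: can move to 20, which is L ⇒ W
n=23: can move to 0, which is L ⇒ W
n=24: can move to 20, which is L ⇒ W
n=25: can move to 20, which is L ⇒ W
n=26: moves to 13(W), 24(W), 25(W); every one is W ⇒ L

26: L, 15: W, 6: W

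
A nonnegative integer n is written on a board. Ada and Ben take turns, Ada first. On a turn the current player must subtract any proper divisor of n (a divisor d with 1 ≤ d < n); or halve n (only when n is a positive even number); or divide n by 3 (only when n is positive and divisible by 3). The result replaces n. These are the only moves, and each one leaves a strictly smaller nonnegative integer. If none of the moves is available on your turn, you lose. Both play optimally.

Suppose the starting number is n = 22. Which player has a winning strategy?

Classify positions by backward induction: terminal positions (no move available) are L. From any other position, the mover wins iff some move reaches an L.
n=0: no move → L
n=1: no move → L
n=2: reaches L-position 1 → W
n=3: reaches L-position 1 → W
n=4: only reaches 2(W), 3(W), all W → L
n=5: reaches L-position 4 → W
n=6: reaches L-position 4 → W
n=7: only reaches 6(W), which is W → L
n=8: reaches L-position 4 → W
n=9: only reaches 3(W), 6(W), 8(W), all W → L
n=10: reaches L-position 9 → W
n=11: only reaches 10(W), which is W → L
n=12: reaches L-position 4 → W
n=13: only reaches 12(W), which is W → L
n=14: reaches L-position 7 → W
n=15: only reaches 5(W), 10(W), 12(W), 14(W), all W → L
n=16: reaches L-position 15 → W
n=17: only reaches 16(W), which is W → L
n=18: reaches L-position 9 → W
n=19: only reaches 18(W), which is W → L
n=20: reaches L-position 15 → W
n=21: reaches L-position 7 → W
n=22: reaches L-position 11 → W
The starting position 22 is W: Ada should move to 11, handing over an L position.

Ada wins.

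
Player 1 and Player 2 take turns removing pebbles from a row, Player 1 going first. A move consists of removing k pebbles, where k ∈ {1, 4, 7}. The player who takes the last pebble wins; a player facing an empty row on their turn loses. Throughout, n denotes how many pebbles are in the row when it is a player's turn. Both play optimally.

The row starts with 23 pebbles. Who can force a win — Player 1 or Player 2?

Player 1 wins.

Use the standard recursion: the mover loses at a terminal position; elsewhere, the mover wins exactly when some move hands the opponent an L position.
n=0: no move → L
n=1: can move to 0, which is L ⇒ W
n=2: the only move is to 1(W), a W ⇒ L
n=3: can move to 2, which is L ⇒ W
n=4: can move to 0, which is L ⇒ W
n=5: moves to 4(W), 1(W); every one is W ⇒ L
n=6: can move to 5, which is L ⇒ W
n=7: can move to 0, which is L ⇒ W
n=8: moves to 7(W), 4(W), 1(W); every one is W ⇒ L
n=9: can move to 8, which is L ⇒ W
n=10: moves to 9(W), 6(W), 3(W); every one is W ⇒ L
n=11: can move to 10, which is L ⇒ W
n=12: can move to 8, which is L ⇒ W
n=13: moves to 12(W), 9(W), 6(W); every one is W ⇒ L
n=14: can move to 13, which is L ⇒ W
n=15: can move to 8, which is L ⇒ W
n=16: moves to 15(W), 12(W), 9(W); every one is W ⇒ L
n=17: can move to 16, which is L ⇒ W
n=18: moves to 17(W), 14(W), 11(W); every one is W ⇒ L
n=19: can move to 18, which is L ⇒ W
n=20: can move to 16, which is L ⇒ W
n=21: moves to 20(W), 17(W), 14(W); every one is W ⇒ L
n=22: can move to 21, which is L ⇒ W
n=23: can move to 16, which is L ⇒ W
From 23 Player 1 can remove 7, leaving 16, reaching an L position.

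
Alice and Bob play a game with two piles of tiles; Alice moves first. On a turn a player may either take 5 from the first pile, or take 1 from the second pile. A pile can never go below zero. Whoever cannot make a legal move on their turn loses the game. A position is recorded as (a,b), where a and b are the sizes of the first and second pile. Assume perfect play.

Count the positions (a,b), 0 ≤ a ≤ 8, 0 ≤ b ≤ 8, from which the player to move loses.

Build the W/L table. Terminal = L. A non-terminal position is W if it has a move to some L; otherwise it is L.
Every move lowers a or b (never raises either), so fill the grid row by row in increasing a, and left to right within a row: each cell's successors are then already labelled.
      b=0  b=1  b=2  b=3  b=4  b=5  b=6  b=7  b=8
a=0:    L    W    L    W    L    W    L    W    L
a=1:    L    W    L    W    L    W    L    W    L
a=2:    L    W    L    W    L    W    L    W    L
a=3:    L    W    L    W    L    W    L    W    L
a=4:    L    W    L    W    L    W    L    W    L
a=5:    W    L    W    L    W    L    W    L    W
a=6:    W    L    W    L    W    L    W    L    W
a=7:    W    L    W    L    W    L    W    L    W
a=8:    W    L    W    L    W    L    W    L    W
Cells with no legal move (terminal, hence L): (0,0), (1,0), (2,0), (3,0), (4,0).
The remaining L cells, each justified by listing all of its moves:
(0,2): the only move is to (0,1)(W), a W ⇒ L
(0,4): the only move is to (0,3)(W), a W ⇒ L
(0,6): the only move is to (0,5)(W), a W ⇒ L
(0,8): the only move is to (0,7)(W), a W ⇒ L
(1,2): the only move is to (1,1)(W), a W ⇒ L
(1,4): the only move is to (1,3)(W), a W ⇒ L
(1,6): the only move is to (1,5)(W), a W ⇒ L
(1,8): the only move is to (1,7)(W), a W ⇒ L
(2,2): the only move is to (2,1)(W), a W ⇒ L
(2,4): the only move is to (2,3)(W), a W ⇒ L
(2,6): the only move is to (2,5)(W), a W ⇒ L
(2,8): the only move is to (2,7)(W), a W ⇒ L
(3,2): the only move is to (3,1)(W), a W ⇒ L
(3,4): the only move is to (3,3)(W), a W ⇒ L
(3,6): the only move is to (3,5)(W), a W ⇒ L
(3,8): the only move is to (3,7)(W), a W ⇒ L
(4,2): the only move is to (4,1)(W), a W ⇒ L
(4,4): the only move is to (4,3)(W), a W ⇒ L
(4,6): the only move is to (4,5)(W), a W ⇒ L
(4,8): the only move is to (4,7)(W), a W ⇒ L
(5,1): moves to (0,1)(W), (5,0)(W); every one is W ⇒ L
(5,3): moves to (0,3)(W), (5,2)(W); every one is W ⇒ L
(5,5): moves to (0,5)(W), (5,4)(W); every one is W ⇒ L
(5,7): moves to (0,7)(W), (5,6)(W); every one is W ⇒ L
(6,1): moves to (1,1)(W), (6,0)(W); every one is W ⇒ L
(6,3): moves to (1,3)(W), (6,2)(W); every one is W ⇒ L
(6,5): moves to (1,5)(W), (6,4)(W); every one is W ⇒ L
(6,7): moves to (1,7)(W), (6,6)(W); every one is W ⇒ L
(7,1): moves to (2,1)(W), (7,0)(W); every one is W ⇒ L
(7,3): moves to (2,3)(W), (7,2)(W); every one is W ⇒ L
(7,5): moves to (2,5)(W), (7,4)(W); every one is W ⇒ L
(7,7): moves to (2,7)(W), (7,6)(W); every one is W ⇒ L
(8,1): moves to (3,1)(W), (8,0)(W); every one is W ⇒ L
(8,3): moves to (3,3)(W), (8,2)(W); every one is W ⇒ L
(8,5): moves to (3,5)(W), (8,4)(W); every one is W ⇒ L
(8,7): moves to (3,7)(W), (8,6)(W); every one is W ⇒ L
Every other cell has at least one move into one of the L cells above, so it is W.
L cells per row: a=0: 5, a=1: 5, a=2: 5, a=3: 5, a=4: 5, a=5: 4, a=6: 4, a=7: 4, a=8: 4; total 41.

41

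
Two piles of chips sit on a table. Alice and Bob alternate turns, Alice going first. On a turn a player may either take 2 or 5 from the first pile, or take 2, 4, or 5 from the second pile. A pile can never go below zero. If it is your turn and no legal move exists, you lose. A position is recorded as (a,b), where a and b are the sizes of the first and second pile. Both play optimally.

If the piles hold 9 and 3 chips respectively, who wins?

Bob wins.

Work bottom-up. With no move the player to move loses. Otherwise the position is W if at least one move leads to an L position for the opponent, and L if every move leads to a W.
No move ever increases a pile, so every position that can arise here has a ≤ 9 and b ≤ 3; it is enough to label the cells with 0 ≤ a ≤ 9 and 0 ≤ b ≤ 3.
Every move lowers a or b (never raises either), so fill the grid row by row in increasing a, and left to right within a row: each cell's successors are then already labelled.
      b=0  b=1  b=2  b=3
a=0:    L    L    W    W
a=1:    L    L    W    W
a=2:    W    W    L    L
a=3:    W    W    L    L
a=4:    L    L    W    W
a=5:    W    W    W    W
a=6:    W    W    L    L
a=7:    L    L    W    W
a=8:    L    L    W    W
a=9:    W    W    L    L
Cells with no legal move (terminal, hence L): (0,0), (0,1), (1,0), (1,1).
The remaining L cells, each justified by listing all of its moves:
(2,2): L (options (0,2)(W), (2,0)(W) are all W)
(2,3): L (options (0,3)(W), (2,1)(W) are all W)
(3,2): L (options (1,2)(W), (3,0)(W) are all W)
(3,3): L (options (1,3)(W), (3,1)(W) are all W)
(4,0): L (sole option (2,0)(W) is W)
(4,1): L (sole option (2,1)(W) is W)
(6,2): L (options (4,2)(W), (1,2)(W), (6,0)(W) are all W)
(6,3): L (options (4,3)(W), (1,3)(W), (6,1)(W) are all W)
(7,0): L (options (5,0)(W), (2,0)(W) are all W)
(7,1): L (options (5,1)(W), (2,1)(W) are all W)
(8,0): L (options (6,0)(W), (3,0)(W) are all W)
(8,1): L (options (6,1)(W), (3,1)(W) are all W)
(9,2): L (options (7,2)(W), (4,2)(W), (9,0)(W) are all W)
(9,3): L (options (7,3)(W), (4,3)(W), (9,1)(W) are all W)
Every other cell has at least one move into one of the L cells above, so it is W.
The starting position (9,3) is L: whatever Alice does, the opponent receives a W position.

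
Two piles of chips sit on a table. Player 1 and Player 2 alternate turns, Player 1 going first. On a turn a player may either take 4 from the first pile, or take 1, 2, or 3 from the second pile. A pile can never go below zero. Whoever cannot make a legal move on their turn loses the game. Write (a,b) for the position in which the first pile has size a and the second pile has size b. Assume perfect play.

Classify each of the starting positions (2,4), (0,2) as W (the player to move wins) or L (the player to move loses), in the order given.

(2,4): L, (0,2): W

Compute win/loss labels from the base case upward. A position with no move is L. Any other position is W if it can reach an L in one move, else L.
No move ever increases a pile, so every position that can arise here has a ≤ 2 and b ≤ 4; it is enough to label the cells with 0 ≤ a ≤ 2 and 0 ≤ b ≤ 4.
Every move lowers a or b (never raises either), so fill the grid row by row in increasing a, and left to right within a row: each cell's successors are then already labelled.
      b=0  b=1  b=2  b=3  b=4
a=0:    L    W    W    W    L
a=1:    L    W    W    W    L
a=2:    L    W    W    W    L
Cells with no legal move (terminal, hence L): (0,0), (1,0), (2,0).
The remaining L cells, each justified by listing all of its moves:
(0,4): moves to (0,3)(W), (0,2)(W), (0,1)(W); every one is W ⇒ L
(1,4): moves to (1,3)(W), (1,2)(W), (1,1)(W); every one is W ⇒ L
(2,4): moves to (2,3)(W), (2,2)(W), (2,1)(W); every one is W ⇒ L
Every other cell has at least one move into one of the L cells above, so it is W.
(2,4): one of the L cells justified above, so L
(0,2): the move to (0,0) reaches an L cell, so W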